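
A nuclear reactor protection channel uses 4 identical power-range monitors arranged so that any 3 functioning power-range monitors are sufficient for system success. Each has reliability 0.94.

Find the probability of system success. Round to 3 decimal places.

R = Σ_{i=3}^{4} C(4,i) p^i (1−p)^{4−i} with p = 0.94
C(4,3)·0.94^3·0.06^1 = 0.19934
C(4,4)·0.94^4·0.06^0 = 0.78075
Sum = 0.980

0.980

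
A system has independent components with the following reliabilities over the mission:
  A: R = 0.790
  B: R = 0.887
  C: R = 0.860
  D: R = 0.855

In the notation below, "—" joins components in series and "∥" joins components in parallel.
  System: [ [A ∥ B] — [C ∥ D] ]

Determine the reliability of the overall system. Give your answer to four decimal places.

Parallel (A and B): 1 − (1 − 0.790000)(1 − 0.887000) = 0.976270
Parallel (C and D): 1 − (1 − 0.860000)(1 − 0.855000) = 0.979700
Series ([0.976270] and [0.979700]): 0.976270 × 0.979700 = 0.9565

0.9565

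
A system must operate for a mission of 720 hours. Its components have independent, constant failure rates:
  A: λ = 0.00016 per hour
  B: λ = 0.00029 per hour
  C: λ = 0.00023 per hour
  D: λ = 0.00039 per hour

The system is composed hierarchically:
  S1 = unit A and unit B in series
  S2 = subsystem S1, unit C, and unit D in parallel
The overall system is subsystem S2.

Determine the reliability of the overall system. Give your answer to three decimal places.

R(A) = exp(−0.00016 × 720) = 0.89119
R(B) = exp(−0.00029 × 720) = 0.81156
R(C) = exp(−0.00023 × 720) = 0.84739
R(D) = exp(−0.00039 × 720) = 0.75518
Series (A and B): 0.89119 × 0.81156 = 0.72325
Parallel ([0.72325], C, and D): 1 − (1 − 0.72325)(1 − 0.84739)(1 − 0.75518) = 0.990

0.990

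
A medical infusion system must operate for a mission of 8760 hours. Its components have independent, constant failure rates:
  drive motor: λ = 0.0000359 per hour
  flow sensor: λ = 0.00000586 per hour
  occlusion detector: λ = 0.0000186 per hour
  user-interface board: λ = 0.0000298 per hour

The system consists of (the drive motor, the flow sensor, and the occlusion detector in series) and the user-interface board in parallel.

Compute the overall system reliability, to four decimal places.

R(drive motor) = exp(−0.0000359 × 8760) = 0.730166
R(flow sensor) = exp(−0.00000586 × 8760) = 0.949962
R(occlusion detector) = exp(−0.0000186 × 8760) = 0.849646
R(user-interface board) = exp(−0.0000298 × 8760) = 0.770244
Series (drive motor, flow sensor, and occlusion detector): 0.730166 × 0.949962 × 0.849646 = 0.589340
Parallel ([0.589340] and user-interface board): 1 − (1 − 0.589340)(1 − 0.770244) = 0.9056

0.9056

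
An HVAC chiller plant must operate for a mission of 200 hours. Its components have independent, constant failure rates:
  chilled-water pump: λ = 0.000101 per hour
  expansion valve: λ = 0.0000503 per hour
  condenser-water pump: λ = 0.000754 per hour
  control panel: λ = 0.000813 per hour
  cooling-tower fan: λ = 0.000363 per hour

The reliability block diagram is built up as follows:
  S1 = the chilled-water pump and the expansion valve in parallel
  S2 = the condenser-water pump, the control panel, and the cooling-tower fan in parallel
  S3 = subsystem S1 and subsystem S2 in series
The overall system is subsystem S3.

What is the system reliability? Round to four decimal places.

R(chilled-water pump) = exp(−0.000101 × 200) = 0.980003
R(expansion valve) = exp(−0.0000503 × 200) = 0.989990
R(condenser-water pump) = exp(−0.000754 × 200) = 0.860020
R(control panel) = exp(−0.000813 × 200) = 0.849931
R(cooling-tower fan) = exp(−0.000363 × 200) = 0.929973
Parallel (chilled-water pump and expansion valve): 1 − (1 − 0.980003)(1 − 0.989990) = 0.999800
Parallel (condenser-water pump, control panel, and cooling-tower fan): 1 − (1 − 0.860020)(1 − 0.849931)(1 − 0.929973) = 0.998529
Series ([0.999800] and [0.998529]): 0.999800 × 0.998529 = 0.9983

0.9983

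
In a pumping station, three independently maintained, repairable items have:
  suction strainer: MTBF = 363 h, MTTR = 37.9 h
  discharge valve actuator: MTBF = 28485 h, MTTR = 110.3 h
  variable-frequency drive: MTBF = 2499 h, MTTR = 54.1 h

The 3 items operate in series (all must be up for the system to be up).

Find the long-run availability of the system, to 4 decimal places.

A(suction strainer) = MTBF/(MTBF+MTTR) = 363/(363+37.9) = 0.905463
A(discharge valve actuator) = MTBF/(MTBF+MTTR) = 28485/(28485+110.3) = 0.996143
A(variable-frequency drive) = MTBF/(MTBF+MTTR) = 2499/(2499+54.1) = 0.978810
Series availability: 0.905463 × 0.996143 × 0.978810 = 0.8829

0.8829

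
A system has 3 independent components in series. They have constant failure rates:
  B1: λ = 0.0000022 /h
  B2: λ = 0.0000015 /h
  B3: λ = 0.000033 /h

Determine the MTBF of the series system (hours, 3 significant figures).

Series of exponential components: λ_sys = Σ λ_i
λ_sys = 0.0000022 + 0.0000015 + 0.000033 = 3.6700e-05 /h
MTBF = 1 / λ_sys = 27200 h

27200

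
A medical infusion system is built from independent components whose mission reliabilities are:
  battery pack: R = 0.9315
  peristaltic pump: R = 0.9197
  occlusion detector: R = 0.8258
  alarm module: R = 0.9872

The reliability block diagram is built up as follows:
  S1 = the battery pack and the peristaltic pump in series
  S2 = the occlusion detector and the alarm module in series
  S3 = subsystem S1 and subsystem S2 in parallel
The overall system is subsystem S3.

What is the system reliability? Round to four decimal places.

Series (battery pack and peristaltic pump): 0.931500 × 0.919700 = 0.856701
Series (occlusion detector and alarm module): 0.825800 × 0.987200 = 0.815230
Parallel ([0.856701] and [0.815230]): 1 − (1 − 0.856701)(1 − 0.815230) = 0.9735

0.9735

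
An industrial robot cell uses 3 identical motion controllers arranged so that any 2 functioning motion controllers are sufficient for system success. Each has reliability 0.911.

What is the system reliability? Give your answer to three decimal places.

0.978

R = Σ_{i=2}^{3} C(3,i) p^i (1−p)^{3−i} with p = 0.911
C(3,2)·0.911^2·0.089^1 = 0.22159
C(3,3)·0.911^3·0.089^0 = 0.75606
Sum = 0.978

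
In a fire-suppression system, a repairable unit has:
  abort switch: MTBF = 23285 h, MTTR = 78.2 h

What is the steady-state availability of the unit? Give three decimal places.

0.997

A(abort switch) = MTBF/(MTBF+MTTR) = 23285/(23285+78.2) = 0.997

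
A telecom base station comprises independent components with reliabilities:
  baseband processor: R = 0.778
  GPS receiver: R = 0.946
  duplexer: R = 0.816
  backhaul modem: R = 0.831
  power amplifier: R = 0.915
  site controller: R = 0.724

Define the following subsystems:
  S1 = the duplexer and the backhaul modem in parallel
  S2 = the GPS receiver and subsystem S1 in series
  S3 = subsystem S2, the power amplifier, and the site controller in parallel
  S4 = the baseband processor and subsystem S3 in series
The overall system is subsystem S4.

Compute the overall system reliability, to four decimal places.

0.7765

Parallel (duplexer and backhaul modem): 1 − (1 − 0.816000)(1 − 0.831000) = 0.968904
Series (GPS receiver and [0.968904]): 0.946000 × 0.968904 = 0.916583
Parallel ([0.916583], power amplifier, and site controller): 1 − (1 − 0.916583)(1 − 0.915000)(1 − 0.724000) = 0.998043
Series (baseband processor and [0.998043]): 0.778000 × 0.998043 = 0.7765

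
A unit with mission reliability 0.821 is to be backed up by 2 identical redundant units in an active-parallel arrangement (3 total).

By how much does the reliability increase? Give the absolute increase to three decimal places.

R_before = 0.821
R_after = 1 − (1 − 0.821)^3 = 0.994
ΔR = 0.994 − 0.821 = 0.173

0.173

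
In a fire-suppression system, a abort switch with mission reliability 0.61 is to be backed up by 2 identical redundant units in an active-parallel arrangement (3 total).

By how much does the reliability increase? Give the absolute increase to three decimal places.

R_before = 0.61
R_after = 1 − (1 − 0.61)^3 = 0.941
ΔR = 0.941 − 0.61 = 0.331

0.331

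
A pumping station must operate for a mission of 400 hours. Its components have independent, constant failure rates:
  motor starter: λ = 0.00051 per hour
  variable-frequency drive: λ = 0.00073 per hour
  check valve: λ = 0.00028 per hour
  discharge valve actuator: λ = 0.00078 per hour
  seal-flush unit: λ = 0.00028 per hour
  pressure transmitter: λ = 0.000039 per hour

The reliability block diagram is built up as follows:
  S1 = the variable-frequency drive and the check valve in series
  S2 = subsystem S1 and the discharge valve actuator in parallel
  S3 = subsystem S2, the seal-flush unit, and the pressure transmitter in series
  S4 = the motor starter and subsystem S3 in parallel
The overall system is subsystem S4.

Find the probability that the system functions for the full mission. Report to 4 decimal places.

R(motor starter) = exp(−0.00051 × 400) = 0.815462
R(variable-frequency drive) = exp(−0.00073 × 400) = 0.746769
R(check valve) = exp(−0.00028 × 400) = 0.894044
R(discharge valve actuator) = exp(−0.00078 × 400) = 0.731982
R(seal-flush unit) = exp(−0.00028 × 400) = 0.894044
R(pressure transmitter) = exp(−0.000039 × 400) = 0.984521
Series (variable-frequency drive and check valve): 0.746769 × 0.894044 = 0.667644
Parallel ([0.667644] and discharge valve actuator): 1 − (1 − 0.667644)(1 − 0.731982) = 0.910923
Series ([0.910923], seal-flush unit, and pressure transmitter): 0.910923 × 0.894044 × 0.984521 = 0.801799
Parallel (motor starter and [0.801799]): 1 − (1 − 0.815462)(1 − 0.801799) = 0.9634

0.9634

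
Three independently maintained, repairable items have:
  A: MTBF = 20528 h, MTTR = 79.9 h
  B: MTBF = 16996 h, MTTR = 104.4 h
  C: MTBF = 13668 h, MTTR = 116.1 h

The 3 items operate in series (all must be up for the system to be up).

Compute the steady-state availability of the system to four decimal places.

A(A) = MTBF/(MTBF+MTTR) = 20528/(20528+79.9) = 0.996123
A(B) = MTBF/(MTBF+MTTR) = 16996/(16996+104.4) = 0.993895
A(C) = MTBF/(MTBF+MTTR) = 13668/(13668+116.1) = 0.991577
Series availability: 0.996123 × 0.993895 × 0.991577 = 0.9817

0.9817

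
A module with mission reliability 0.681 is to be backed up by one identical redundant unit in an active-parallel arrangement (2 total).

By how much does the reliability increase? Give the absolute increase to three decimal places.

0.217

R_before = 0.681
R_after = 1 − (1 − 0.681)^2 = 0.898
ΔR = 0.898 − 0.681 = 0.217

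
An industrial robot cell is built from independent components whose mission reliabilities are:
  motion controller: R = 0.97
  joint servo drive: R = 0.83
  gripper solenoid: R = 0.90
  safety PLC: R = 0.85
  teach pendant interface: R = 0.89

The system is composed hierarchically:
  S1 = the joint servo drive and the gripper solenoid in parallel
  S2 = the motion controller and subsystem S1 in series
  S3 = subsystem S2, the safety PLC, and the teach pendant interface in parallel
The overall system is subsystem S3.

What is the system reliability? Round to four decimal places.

0.9992

Parallel (joint servo drive and gripper solenoid): 1 − (1 − 0.830000)(1 − 0.900000) = 0.983000
Series (motion controller and [0.983000]): 0.970000 × 0.983000 = 0.953510
Parallel ([0.953510], safety PLC, and teach pendant interface): 1 − (1 − 0.953510)(1 − 0.850000)(1 − 0.890000) = 0.9992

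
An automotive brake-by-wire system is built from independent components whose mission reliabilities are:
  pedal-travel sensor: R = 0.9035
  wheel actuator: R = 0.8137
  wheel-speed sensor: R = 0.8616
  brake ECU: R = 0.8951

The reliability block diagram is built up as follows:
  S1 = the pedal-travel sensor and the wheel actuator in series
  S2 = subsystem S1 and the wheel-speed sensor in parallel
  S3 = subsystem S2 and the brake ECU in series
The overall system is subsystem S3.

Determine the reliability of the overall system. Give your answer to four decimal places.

0.8623

Series (pedal-travel sensor and wheel actuator): 0.903500 × 0.813700 = 0.735178
Parallel ([0.735178] and wheel-speed sensor): 1 − (1 − 0.735178)(1 − 0.861600) = 0.963349
Series ([0.963349] and brake ECU): 0.963349 × 0.895100 = 0.8623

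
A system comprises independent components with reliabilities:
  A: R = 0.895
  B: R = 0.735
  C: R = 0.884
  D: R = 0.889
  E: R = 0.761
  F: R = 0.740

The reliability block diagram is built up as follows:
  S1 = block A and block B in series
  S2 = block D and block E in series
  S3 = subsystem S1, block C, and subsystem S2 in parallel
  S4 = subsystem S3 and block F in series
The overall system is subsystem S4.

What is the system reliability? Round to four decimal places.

Series (A and B): 0.895000 × 0.735000 = 0.657825
Series (D and E): 0.889000 × 0.761000 = 0.676529
Parallel ([0.657825], C, and [0.676529]): 1 − (1 − 0.657825)(1 − 0.884000)(1 − 0.676529) = 0.987161
Series ([0.987161] and F): 0.987161 × 0.740000 = 0.7305

0.7305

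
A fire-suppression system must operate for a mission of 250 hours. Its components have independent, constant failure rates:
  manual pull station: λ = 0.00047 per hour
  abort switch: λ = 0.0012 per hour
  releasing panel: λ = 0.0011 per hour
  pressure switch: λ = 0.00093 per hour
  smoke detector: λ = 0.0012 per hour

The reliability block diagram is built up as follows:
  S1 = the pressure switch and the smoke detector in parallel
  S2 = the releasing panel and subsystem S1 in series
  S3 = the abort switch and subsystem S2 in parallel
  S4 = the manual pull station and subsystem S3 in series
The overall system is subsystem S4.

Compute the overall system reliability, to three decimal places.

R(manual pull station) = exp(−0.00047 × 250) = 0.88914
R(abort switch) = exp(−0.0012 × 250) = 0.74082
R(releasing panel) = exp(−0.0011 × 250) = 0.75957
R(pressure switch) = exp(−0.00093 × 250) = 0.79255
R(smoke detector) = exp(−0.0012 × 250) = 0.74082
Parallel (pressure switch and smoke detector): 1 − (1 − 0.79255)(1 − 0.74082) = 0.94623
Series (releasing panel and [0.94623]): 0.75957 × 0.94623 = 0.71873
Parallel (abort switch and [0.71873]): 1 − (1 − 0.74082)(1 − 0.71873) = 0.92710
Series (manual pull station and [0.92710]): 0.88914 × 0.92710 = 0.824

0.824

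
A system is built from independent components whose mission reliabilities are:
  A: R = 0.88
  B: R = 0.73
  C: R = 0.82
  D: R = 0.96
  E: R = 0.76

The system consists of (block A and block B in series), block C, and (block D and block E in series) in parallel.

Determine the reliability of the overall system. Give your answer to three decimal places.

Series (A and B): 0.88000 × 0.73000 = 0.64240
Series (D and E): 0.96000 × 0.76000 = 0.72960
Parallel ([0.64240], C, and [0.72960]): 1 − (1 − 0.64240)(1 − 0.82000)(1 − 0.72960) = 0.983

0.983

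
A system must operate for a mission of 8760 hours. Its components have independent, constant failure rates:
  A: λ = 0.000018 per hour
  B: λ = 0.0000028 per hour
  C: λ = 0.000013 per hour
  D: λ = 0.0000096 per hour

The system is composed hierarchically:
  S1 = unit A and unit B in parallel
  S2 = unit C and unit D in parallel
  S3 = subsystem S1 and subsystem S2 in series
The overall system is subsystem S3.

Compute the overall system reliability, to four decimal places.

R(A) = exp(−0.000018 × 8760) = 0.854123
R(B) = exp(−0.0000028 × 8760) = 0.975770
R(C) = exp(−0.000013 × 8760) = 0.892365
R(D) = exp(−0.0000096 × 8760) = 0.919343
Parallel (A and B): 1 − (1 − 0.854123)(1 − 0.975770) = 0.996465
Parallel (C and D): 1 − (1 − 0.892365)(1 − 0.919343) = 0.991318
Series ([0.996465] and [0.991318]): 0.996465 × 0.991318 = 0.9878

0.9878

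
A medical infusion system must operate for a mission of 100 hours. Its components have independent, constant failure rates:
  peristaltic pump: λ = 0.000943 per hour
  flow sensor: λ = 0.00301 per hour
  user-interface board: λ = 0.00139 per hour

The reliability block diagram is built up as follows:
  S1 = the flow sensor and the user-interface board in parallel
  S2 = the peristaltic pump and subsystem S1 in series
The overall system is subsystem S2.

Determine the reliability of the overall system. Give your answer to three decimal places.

0.879

R(peristaltic pump) = exp(−0.000943 × 100) = 0.91001
R(flow sensor) = exp(−0.00301 × 100) = 0.74008
R(user-interface board) = exp(−0.00139 × 100) = 0.87023
Parallel (flow sensor and user-interface board): 1 − (1 − 0.74008)(1 − 0.87023) = 0.96627
Series (peristaltic pump and [0.96627]): 0.91001 × 0.96627 = 0.879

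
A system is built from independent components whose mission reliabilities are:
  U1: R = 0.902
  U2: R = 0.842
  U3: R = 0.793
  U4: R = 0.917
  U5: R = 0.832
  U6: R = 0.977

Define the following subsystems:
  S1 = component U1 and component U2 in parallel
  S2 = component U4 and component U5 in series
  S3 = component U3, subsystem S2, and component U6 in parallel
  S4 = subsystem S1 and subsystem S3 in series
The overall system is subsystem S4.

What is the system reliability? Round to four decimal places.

Parallel (U1 and U2): 1 − (1 − 0.902000)(1 − 0.842000) = 0.984516
Series (U4 and U5): 0.917000 × 0.832000 = 0.762944
Parallel (U3, [0.762944], and U6): 1 − (1 − 0.793000)(1 − 0.762944)(1 − 0.977000) = 0.998871
Series ([0.984516] and [0.998871]): 0.984516 × 0.998871 = 0.9834

0.9834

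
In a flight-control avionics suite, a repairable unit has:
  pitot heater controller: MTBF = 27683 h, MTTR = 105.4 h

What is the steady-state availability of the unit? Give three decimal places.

0.996

A(pitot heater controller) = MTBF/(MTBF+MTTR) = 27683/(27683+105.4) = 0.996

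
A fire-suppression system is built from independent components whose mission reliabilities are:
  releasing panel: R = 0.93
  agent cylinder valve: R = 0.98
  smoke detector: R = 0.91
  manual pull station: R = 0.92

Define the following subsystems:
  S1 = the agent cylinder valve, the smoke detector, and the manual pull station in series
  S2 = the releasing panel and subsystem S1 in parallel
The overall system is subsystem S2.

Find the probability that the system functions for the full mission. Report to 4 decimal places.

Series (agent cylinder valve, smoke detector, and manual pull station): 0.980000 × 0.910000 × 0.920000 = 0.820456
Parallel (releasing panel and [0.820456]): 1 − (1 − 0.930000)(1 − 0.820456) = 0.9874

0.9874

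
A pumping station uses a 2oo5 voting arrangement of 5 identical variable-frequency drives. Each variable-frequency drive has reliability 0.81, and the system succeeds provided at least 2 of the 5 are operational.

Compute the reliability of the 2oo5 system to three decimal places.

R = Σ_{i=2}^{5} C(5,i) p^i (1−p)^{5−i} with p = 0.81
C(5,2)·0.81^2·0.19^3 = 0.04500
C(5,3)·0.81^3·0.19^2 = 0.19185
C(5,4)·0.81^4·0.19^1 = 0.40894
C(5,5)·0.81^5·0.19^0 = 0.34868
Sum = 0.994

0.994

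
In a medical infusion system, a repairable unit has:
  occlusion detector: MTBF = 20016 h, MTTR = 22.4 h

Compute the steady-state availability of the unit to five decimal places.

0.99888

A(occlusion detector) = MTBF/(MTBF+MTTR) = 20016/(20016+22.4) = 0.99888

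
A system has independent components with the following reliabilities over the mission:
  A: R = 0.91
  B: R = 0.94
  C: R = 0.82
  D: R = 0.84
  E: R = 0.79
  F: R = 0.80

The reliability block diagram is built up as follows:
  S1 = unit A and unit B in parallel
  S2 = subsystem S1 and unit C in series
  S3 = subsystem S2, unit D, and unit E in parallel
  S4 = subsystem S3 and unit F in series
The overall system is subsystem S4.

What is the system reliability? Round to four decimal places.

0.7950

Parallel (A and B): 1 − (1 − 0.910000)(1 − 0.940000) = 0.994600
Series ([0.994600] and C): 0.994600 × 0.820000 = 0.815572
Parallel ([0.815572], D, and E): 1 − (1 − 0.815572)(1 − 0.840000)(1 − 0.790000) = 0.993803
Series ([0.993803] and F): 0.993803 × 0.800000 = 0.7950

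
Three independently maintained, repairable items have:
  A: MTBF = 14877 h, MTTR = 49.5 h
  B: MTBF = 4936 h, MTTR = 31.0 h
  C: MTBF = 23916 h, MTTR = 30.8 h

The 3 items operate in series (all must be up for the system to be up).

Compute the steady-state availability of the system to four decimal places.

0.9892

A(A) = MTBF/(MTBF+MTTR) = 14877/(14877+49.5) = 0.996684
A(B) = MTBF/(MTBF+MTTR) = 4936/(4936+31.0) = 0.993759
A(C) = MTBF/(MTBF+MTTR) = 23916/(23916+30.8) = 0.998714
Series availability: 0.996684 × 0.993759 × 0.998714 = 0.9892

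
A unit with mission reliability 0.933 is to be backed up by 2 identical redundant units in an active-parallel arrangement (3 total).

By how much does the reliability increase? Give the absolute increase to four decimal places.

R_before = 0.933
R_after = 1 − (1 − 0.933)^3 = 0.9997
ΔR = 0.9997 − 0.933 = 0.0667

0.0667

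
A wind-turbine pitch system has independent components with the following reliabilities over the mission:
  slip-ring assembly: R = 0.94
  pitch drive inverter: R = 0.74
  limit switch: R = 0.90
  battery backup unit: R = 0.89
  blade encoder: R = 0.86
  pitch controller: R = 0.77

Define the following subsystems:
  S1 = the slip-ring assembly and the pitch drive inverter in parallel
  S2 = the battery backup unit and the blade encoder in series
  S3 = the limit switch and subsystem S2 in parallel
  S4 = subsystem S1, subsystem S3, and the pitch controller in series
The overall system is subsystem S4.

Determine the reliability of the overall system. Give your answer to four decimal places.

Parallel (slip-ring assembly and pitch drive inverter): 1 − (1 − 0.940000)(1 − 0.740000) = 0.984400
Series (battery backup unit and blade encoder): 0.890000 × 0.860000 = 0.765400
Parallel (limit switch and [0.765400]): 1 − (1 − 0.900000)(1 − 0.765400) = 0.976540
Series ([0.984400], [0.976540], and pitch controller): 0.984400 × 0.976540 × 0.770000 = 0.7402

0.7402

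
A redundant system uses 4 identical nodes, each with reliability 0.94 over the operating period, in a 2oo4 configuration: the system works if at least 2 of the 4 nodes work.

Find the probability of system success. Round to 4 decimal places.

0.9992

R = Σ_{i=2}^{4} C(4,i) p^i (1−p)^{4−i} with p = 0.94
C(4,2)·0.94^2·0.06^2 = 0.019086
C(4,3)·0.94^3·0.06^1 = 0.199340
C(4,4)·0.94^4·0.06^0 = 0.780749
Sum = 0.9992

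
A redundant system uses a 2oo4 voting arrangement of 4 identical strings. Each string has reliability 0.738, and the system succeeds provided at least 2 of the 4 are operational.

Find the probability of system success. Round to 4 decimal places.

0.9422

R = Σ_{i=2}^{4} C(4,i) p^i (1−p)^{4−i} with p = 0.738
C(4,2)·0.738^2·0.262^2 = 0.224319
C(4,3)·0.738^3·0.262^1 = 0.421241
C(4,4)·0.738^4·0.262^0 = 0.296637
Sum = 0.9422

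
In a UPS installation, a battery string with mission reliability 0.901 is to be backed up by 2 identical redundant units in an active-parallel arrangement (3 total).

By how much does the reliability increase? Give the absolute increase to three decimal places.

0.098

R_before = 0.901
R_after = 1 − (1 − 0.901)^3 = 0.999
ΔR = 0.999 − 0.901 = 0.098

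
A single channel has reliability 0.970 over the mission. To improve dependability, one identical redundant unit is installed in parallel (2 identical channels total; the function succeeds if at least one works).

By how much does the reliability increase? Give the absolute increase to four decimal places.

0.0291

R_before = 0.970
R_after = 1 − (1 − 0.970)^2 = 0.9991
ΔR = 0.9991 − 0.970 = 0.0291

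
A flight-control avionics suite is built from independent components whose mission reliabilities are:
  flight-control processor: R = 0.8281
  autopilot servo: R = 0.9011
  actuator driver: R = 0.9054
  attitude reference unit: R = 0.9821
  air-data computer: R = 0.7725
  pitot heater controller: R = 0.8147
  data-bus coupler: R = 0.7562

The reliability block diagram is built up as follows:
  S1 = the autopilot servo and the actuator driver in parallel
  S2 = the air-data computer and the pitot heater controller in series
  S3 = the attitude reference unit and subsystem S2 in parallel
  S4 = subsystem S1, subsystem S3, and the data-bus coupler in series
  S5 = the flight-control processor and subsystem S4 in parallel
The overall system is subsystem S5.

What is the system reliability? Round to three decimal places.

0.956

Parallel (autopilot servo and actuator driver): 1 − (1 − 0.90110)(1 − 0.90540) = 0.99064
Series (air-data computer and pitot heater controller): 0.77250 × 0.81470 = 0.62936
Parallel (attitude reference unit and [0.62936]): 1 − (1 − 0.98210)(1 − 0.62936) = 0.99337
Series ([0.99064], [0.99337], and data-bus coupler): 0.99064 × 0.99337 × 0.75620 = 0.74416
Parallel (flight-control processor and [0.74416]): 1 − (1 − 0.82810)(1 − 0.74416) = 0.956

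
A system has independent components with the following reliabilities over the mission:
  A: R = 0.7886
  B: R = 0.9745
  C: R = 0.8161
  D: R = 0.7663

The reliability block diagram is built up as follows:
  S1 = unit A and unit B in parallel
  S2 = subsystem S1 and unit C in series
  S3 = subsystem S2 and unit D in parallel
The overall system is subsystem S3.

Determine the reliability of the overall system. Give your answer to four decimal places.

0.9560

Parallel (A and B): 1 − (1 − 0.788600)(1 − 0.974500) = 0.994609
Series ([0.994609] and C): 0.994609 × 0.816100 = 0.811700
Parallel ([0.811700] and D): 1 − (1 − 0.811700)(1 − 0.766300) = 0.9560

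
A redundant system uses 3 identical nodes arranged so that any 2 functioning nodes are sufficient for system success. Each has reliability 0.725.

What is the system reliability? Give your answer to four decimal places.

0.8147

R = Σ_{i=2}^{3} C(3,i) p^i (1−p)^{3−i} with p = 0.725
C(3,2)·0.725^2·0.275^1 = 0.433641
C(3,3)·0.725^3·0.275^0 = 0.381078
Sum = 0.8147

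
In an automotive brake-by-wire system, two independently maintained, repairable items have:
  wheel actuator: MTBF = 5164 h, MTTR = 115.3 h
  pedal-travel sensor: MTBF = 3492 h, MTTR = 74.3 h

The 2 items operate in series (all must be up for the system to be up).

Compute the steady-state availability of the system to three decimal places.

A(wheel actuator) = MTBF/(MTBF+MTTR) = 5164/(5164+115.3) = 0.978160
A(pedal-travel sensor) = MTBF/(MTBF+MTTR) = 3492/(3492+74.3) = 0.979166
Series availability: 0.978160 × 0.979166 = 0.958

0.958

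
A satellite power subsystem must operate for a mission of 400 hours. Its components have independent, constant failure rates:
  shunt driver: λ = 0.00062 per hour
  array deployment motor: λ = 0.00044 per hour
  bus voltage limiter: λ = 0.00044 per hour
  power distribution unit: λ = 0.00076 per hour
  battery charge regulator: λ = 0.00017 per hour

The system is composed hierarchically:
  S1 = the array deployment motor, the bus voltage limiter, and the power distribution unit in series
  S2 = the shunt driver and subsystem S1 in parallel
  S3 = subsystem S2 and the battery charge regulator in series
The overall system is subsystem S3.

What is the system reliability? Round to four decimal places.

R(shunt driver) = exp(−0.00062 × 400) = 0.780360
R(array deployment motor) = exp(−0.00044 × 400) = 0.838618
R(bus voltage limiter) = exp(−0.00044 × 400) = 0.838618
R(power distribution unit) = exp(−0.00076 × 400) = 0.737861
R(battery charge regulator) = exp(−0.00017 × 400) = 0.934260
Series (array deployment motor, bus voltage limiter, and power distribution unit): 0.838618 × 0.838618 × 0.737861 = 0.518923
Parallel (shunt driver and [0.518923]): 1 − (1 − 0.780360)(1 − 0.518923) = 0.894336
Series ([0.894336] and battery charge regulator): 0.894336 × 0.934260 = 0.8355

0.8355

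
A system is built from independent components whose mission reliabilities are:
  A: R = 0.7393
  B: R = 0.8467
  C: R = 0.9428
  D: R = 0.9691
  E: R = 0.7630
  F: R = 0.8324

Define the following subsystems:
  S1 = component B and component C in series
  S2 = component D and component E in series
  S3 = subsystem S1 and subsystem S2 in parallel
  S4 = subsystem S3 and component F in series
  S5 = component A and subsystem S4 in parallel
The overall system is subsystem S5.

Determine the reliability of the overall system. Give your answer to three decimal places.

0.945

Series (B and C): 0.84670 × 0.94280 = 0.79827
Series (D and E): 0.96910 × 0.76300 = 0.73942
Parallel ([0.79827] and [0.73942]): 1 − (1 − 0.79827)(1 − 0.73942) = 0.94743
Series ([0.94743] and F): 0.94743 × 0.83240 = 0.78864
Parallel (A and [0.78864]): 1 − (1 − 0.73930)(1 − 0.78864) = 0.945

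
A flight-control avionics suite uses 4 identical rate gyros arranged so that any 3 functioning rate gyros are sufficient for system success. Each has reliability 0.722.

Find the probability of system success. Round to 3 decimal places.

0.690

R = Σ_{i=3}^{4} C(4,i) p^i (1−p)^{4−i} with p = 0.722
C(4,3)·0.722^3·0.278^1 = 0.41852
C(4,4)·0.722^4·0.278^0 = 0.27174
Sum = 0.690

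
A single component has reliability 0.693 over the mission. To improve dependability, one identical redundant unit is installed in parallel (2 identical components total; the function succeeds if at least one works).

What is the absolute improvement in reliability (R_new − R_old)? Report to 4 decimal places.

R_before = 0.693
R_after = 1 − (1 − 0.693)^2 = 0.9058
ΔR = 0.9058 − 0.693 = 0.2128

0.2128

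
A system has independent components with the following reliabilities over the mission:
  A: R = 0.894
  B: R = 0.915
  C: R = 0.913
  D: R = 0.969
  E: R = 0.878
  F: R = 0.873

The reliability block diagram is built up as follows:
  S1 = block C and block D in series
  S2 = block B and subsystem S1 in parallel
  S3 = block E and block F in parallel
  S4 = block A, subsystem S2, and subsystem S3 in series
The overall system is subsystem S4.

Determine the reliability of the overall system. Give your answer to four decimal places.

Series (C and D): 0.913000 × 0.969000 = 0.884697
Parallel (B and [0.884697]): 1 − (1 − 0.915000)(1 − 0.884697) = 0.990199
Parallel (E and F): 1 − (1 − 0.878000)(1 − 0.873000) = 0.984506
Series (A, [0.990199], and [0.984506]): 0.894000 × 0.990199 × 0.984506 = 0.8715

0.8715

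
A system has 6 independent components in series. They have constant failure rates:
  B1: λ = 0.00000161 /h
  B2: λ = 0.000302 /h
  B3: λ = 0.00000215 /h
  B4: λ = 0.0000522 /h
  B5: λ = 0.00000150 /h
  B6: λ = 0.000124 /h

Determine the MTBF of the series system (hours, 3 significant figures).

2070

Series of exponential components: λ_sys = Σ λ_i
λ_sys = 0.00000161 + 0.000302 + 0.00000215 + 0.0000522 + 0.00000150 + 0.000124 = 4.8346e-04 /h
MTBF = 1 / λ_sys = 2070 h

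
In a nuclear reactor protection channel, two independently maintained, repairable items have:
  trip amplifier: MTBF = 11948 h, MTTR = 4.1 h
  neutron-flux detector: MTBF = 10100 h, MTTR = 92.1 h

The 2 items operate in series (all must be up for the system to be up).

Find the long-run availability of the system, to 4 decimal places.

A(trip amplifier) = MTBF/(MTBF+MTTR) = 11948/(11948+4.1) = 0.999657
A(neutron-flux detector) = MTBF/(MTBF+MTTR) = 10100/(10100+92.1) = 0.990964
Series availability: 0.999657 × 0.990964 = 0.9906

0.9906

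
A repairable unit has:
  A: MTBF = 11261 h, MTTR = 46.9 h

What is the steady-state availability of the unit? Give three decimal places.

A(A) = MTBF/(MTBF+MTTR) = 11261/(11261+46.9) = 0.996

0.996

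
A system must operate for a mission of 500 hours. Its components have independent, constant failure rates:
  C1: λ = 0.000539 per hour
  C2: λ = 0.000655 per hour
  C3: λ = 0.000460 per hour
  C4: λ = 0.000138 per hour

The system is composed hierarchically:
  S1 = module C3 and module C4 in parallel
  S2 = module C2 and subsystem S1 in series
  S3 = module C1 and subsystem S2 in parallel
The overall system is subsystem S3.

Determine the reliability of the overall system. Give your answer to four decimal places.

0.9317

R(C1) = exp(−0.000539 × 500) = 0.763761
R(C2) = exp(−0.000655 × 500) = 0.720723
R(C3) = exp(−0.000460 × 500) = 0.794534
R(C4) = exp(−0.000138 × 500) = 0.933327
Parallel (C3 and C4): 1 − (1 − 0.794534)(1 − 0.933327) = 0.986301
Series (C2 and [0.986301]): 0.720723 × 0.986301 = 0.710850
Parallel (C1 and [0.710850]): 1 − (1 − 0.763761)(1 − 0.710850) = 0.9317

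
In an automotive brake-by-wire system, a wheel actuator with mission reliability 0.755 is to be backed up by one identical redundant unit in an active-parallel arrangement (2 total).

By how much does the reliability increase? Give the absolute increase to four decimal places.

R_before = 0.755
R_after = 1 − (1 − 0.755)^2 = 0.9400
ΔR = 0.9400 − 0.755 = 0.1850

0.1850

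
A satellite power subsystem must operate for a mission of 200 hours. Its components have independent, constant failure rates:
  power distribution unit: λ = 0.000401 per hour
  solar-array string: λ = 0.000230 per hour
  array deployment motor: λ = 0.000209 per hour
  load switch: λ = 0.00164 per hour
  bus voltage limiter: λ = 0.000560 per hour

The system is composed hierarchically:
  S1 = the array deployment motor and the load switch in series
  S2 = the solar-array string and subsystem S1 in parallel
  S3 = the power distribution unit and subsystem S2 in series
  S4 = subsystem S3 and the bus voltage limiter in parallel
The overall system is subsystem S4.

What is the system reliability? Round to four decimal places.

R(power distribution unit) = exp(−0.000401 × 200) = 0.922932
R(solar-array string) = exp(−0.000230 × 200) = 0.955042
R(array deployment motor) = exp(−0.000209 × 200) = 0.959062
R(load switch) = exp(−0.00164 × 200) = 0.720363
R(bus voltage limiter) = exp(−0.000560 × 200) = 0.894044
Series (array deployment motor and load switch): 0.959062 × 0.720363 = 0.690873
Parallel (solar-array string and [0.690873]): 1 − (1 − 0.955042)(1 − 0.690873) = 0.986102
Series (power distribution unit and [0.986102]): 0.922932 × 0.986102 = 0.910105
Parallel ([0.910105] and bus voltage limiter): 1 − (1 − 0.910105)(1 − 0.894044) = 0.9905

0.9905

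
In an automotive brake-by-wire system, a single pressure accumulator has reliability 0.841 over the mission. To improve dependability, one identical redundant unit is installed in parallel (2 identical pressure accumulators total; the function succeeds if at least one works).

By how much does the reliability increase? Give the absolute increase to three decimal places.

R_before = 0.841
R_after = 1 − (1 − 0.841)^2 = 0.975
ΔR = 0.975 − 0.841 = 0.134

0.134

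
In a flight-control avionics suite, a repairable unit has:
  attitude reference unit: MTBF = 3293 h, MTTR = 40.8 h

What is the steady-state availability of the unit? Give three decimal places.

0.988

A(attitude reference unit) = MTBF/(MTBF+MTTR) = 3293/(3293+40.8) = 0.988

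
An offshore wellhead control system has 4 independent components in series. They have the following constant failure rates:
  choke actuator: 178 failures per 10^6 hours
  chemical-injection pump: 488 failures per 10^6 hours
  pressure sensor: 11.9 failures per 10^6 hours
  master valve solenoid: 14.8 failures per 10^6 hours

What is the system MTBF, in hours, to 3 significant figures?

Series of exponential components: λ_sys = Σ λ_i
λ_sys = 0.000178 + 0.000488 + 0.0000119 + 0.0000148 = 6.9270e-04 /h
MTBF = 1 / λ_sys = 1440 h

1440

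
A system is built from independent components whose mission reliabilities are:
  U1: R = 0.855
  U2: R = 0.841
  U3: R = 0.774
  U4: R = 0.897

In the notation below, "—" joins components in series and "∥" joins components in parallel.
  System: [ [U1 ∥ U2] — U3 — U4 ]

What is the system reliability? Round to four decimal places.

0.6783

Parallel (U1 and U2): 1 − (1 − 0.855000)(1 − 0.841000) = 0.976945
Series ([0.976945], U3, and U4): 0.976945 × 0.774000 × 0.897000 = 0.6783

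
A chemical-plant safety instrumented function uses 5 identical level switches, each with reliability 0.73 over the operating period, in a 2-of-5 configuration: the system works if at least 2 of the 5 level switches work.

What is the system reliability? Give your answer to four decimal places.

R = Σ_{i=2}^{5} C(5,i) p^i (1−p)^{5−i} with p = 0.73
C(5,2)·0.73^2·0.27^3 = 0.104891
C(5,3)·0.73^3·0.27^2 = 0.283593
C(5,4)·0.73^4·0.27^1 = 0.383376
C(5,5)·0.73^5·0.27^0 = 0.207307
Sum = 0.9792

0.9792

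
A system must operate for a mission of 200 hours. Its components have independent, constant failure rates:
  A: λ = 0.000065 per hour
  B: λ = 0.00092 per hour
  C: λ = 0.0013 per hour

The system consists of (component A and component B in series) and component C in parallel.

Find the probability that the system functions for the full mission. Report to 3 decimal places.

R(A) = exp(−0.000065 × 200) = 0.98708
R(B) = exp(−0.00092 × 200) = 0.83194
R(C) = exp(−0.0013 × 200) = 0.77105
Series (A and B): 0.98708 × 0.83194 = 0.82119
Parallel ([0.82119] and C): 1 − (1 − 0.82119)(1 − 0.77105) = 0.959

0.959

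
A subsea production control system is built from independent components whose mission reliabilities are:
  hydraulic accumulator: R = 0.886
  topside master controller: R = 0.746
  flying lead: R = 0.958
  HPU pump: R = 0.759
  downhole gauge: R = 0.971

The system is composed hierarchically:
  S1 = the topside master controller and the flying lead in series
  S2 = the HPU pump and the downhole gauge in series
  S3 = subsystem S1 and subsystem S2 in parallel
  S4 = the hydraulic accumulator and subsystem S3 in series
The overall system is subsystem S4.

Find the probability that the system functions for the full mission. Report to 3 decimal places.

0.820

Series (topside master controller and flying lead): 0.74600 × 0.95800 = 0.71467
Series (HPU pump and downhole gauge): 0.75900 × 0.97100 = 0.73699
Parallel ([0.71467] and [0.73699]): 1 − (1 − 0.71467)(1 − 0.73699) = 0.92496
Series (hydraulic accumulator and [0.92496]): 0.88600 × 0.92496 = 0.820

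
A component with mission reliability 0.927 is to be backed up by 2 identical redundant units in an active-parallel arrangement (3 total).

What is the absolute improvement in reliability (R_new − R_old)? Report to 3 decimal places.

R_before = 0.927
R_after = 1 − (1 − 0.927)^3 = 1.000
ΔR = 1.000 − 0.927 = 0.073

0.073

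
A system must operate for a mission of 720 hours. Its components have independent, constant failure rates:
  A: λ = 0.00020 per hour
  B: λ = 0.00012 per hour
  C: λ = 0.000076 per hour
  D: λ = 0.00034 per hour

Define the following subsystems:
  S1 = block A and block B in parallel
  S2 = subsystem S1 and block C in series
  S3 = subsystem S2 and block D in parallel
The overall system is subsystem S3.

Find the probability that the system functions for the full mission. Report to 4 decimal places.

0.9862

R(A) = exp(−0.00020 × 720) = 0.865888
R(B) = exp(−0.00012 × 720) = 0.917227
R(C) = exp(−0.000076 × 720) = 0.946750
R(D) = exp(−0.00034 × 720) = 0.782861
Parallel (A and B): 1 − (1 − 0.865888)(1 − 0.917227) = 0.988899
Series ([0.988899] and C): 0.988899 × 0.946750 = 0.936240
Parallel ([0.936240] and D): 1 − (1 − 0.936240)(1 − 0.782861) = 0.9862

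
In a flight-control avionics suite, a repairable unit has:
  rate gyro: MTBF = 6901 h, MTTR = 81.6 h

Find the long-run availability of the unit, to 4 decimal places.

0.9883

A(rate gyro) = MTBF/(MTBF+MTTR) = 6901/(6901+81.6) = 0.9883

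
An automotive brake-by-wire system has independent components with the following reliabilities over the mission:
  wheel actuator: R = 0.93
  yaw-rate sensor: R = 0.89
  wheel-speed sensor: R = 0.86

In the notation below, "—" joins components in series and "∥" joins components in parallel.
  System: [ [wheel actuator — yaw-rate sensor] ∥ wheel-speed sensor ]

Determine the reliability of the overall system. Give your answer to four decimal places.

0.9759

Series (wheel actuator and yaw-rate sensor): 0.930000 × 0.890000 = 0.827700
Parallel ([0.827700] and wheel-speed sensor): 1 − (1 − 0.827700)(1 − 0.860000) = 0.9759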